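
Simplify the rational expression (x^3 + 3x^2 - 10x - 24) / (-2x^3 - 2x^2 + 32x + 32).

(-x^2 + x + 6)/(2x^2 - 6x - 8)

By polynomial division,
  x^3 + 3x^2 - 10x - 24 = (-1/2)(-2x^3 - 2x^2 + 32x + 32) + (2x^2 + 6x - 8)
  -2x^3 - 2x^2 + 32x + 32 = (-x + 2)(2x^2 + 6x - 8) + (12x + 48)
  2x^2 + 6x - 8 = ((1/6)x - 1/6)(12x + 48) + (0)
Last nonzero remainder: 12x + 48. Dividing through by 12 gives the monic gcd x + 4.
Cancel x + 4 from numerator and denominator to get the reduced form.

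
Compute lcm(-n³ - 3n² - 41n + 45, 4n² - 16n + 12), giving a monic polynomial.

n⁴ + 32n² - 168n + 135

Apply the Euclidean algorithm:
  -n³ - 3n² - 41n + 45 = (-(1/4)n - 7/4)(4n² - 16n + 12) + (-66n + 66)
  4n² - 16n + 12 = (-(2/33)n + 2/11)(-66n + 66) + (0)
Last nonzero remainder: -66n + 66. Dividing through by -66 gives the monic gcd n - 1.
Then lcm(f, g) = f·g / gcd(f, g); expanding and making the result monic gives the answer.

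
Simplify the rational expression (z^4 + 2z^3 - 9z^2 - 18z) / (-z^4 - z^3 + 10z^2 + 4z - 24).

(-z^2 + 3z)/(z^2 - 4z + 4)

By polynomial division,
  z^4 + 2z^3 - 9z^2 - 18z = (-1)(-z^4 - z^3 + 10z^2 + 4z - 24) + (z^3 + z^2 - 14z - 24)
  -z^4 - z^3 + 10z^2 + 4z - 24 = (-z)(z^3 + z^2 - 14z - 24) + (-4z^2 - 20z - 24)
  z^3 + z^2 - 14z - 24 = (-(1/4)z + 1)(-4z^2 - 20z - 24) + (0)
Last nonzero remainder: -4z^2 - 20z - 24. Dividing through by -4 gives the monic gcd z^2 + 5z + 6.
Cancel z^2 + 5z + 6 from numerator and denominator to get the reduced form.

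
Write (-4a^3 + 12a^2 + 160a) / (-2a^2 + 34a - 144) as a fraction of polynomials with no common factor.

(2a^2 + 10a)/(a - 9)

Euclidean algorithm in ℚ[a]:
  -4a^3 + 12a^2 + 160a = (2a + 28)(-2a^2 + 34a - 144) + (-504a + 4032)
  -2a^2 + 34a - 144 = ((1/252)a - 1/28)(-504a + 4032) + (0)
Last nonzero remainder: -504a + 4032. Dividing through by -504 gives the monic gcd a - 8.
Cancel a - 8 from numerator and denominator to get the reduced form.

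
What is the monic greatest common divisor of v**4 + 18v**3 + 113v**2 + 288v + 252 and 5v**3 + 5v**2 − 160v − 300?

By polynomial division,
  v**4 + 18v**3 + 113v**2 + 288v + 252 = ((1/5)v + 17/5)(5v**3 + 5v**2 − 160v − 300) + (128v**2 + 892v + 1272)
  5v**3 + 5v**2 − 160v − 300 = ((5/128)v − 955/4096)(128v**2 + 892v + 1272) + (−(1755/1024)v − 1755/512)
  128v**2 + 892v + 1272 = (−(131072/1755)v − 217088/585)(−(1755/1024)v − 1755/512) + (0)
Last nonzero remainder: −(1755/1024)v − 1755/512. Dividing through by −1755/1024 gives the monic gcd v + 2.

v + 2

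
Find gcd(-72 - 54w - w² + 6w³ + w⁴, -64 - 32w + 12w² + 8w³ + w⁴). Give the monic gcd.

8 + 6w + w²

By polynomial division,
  w⁴ + 6w³ - w² - 54w - 72 = (w⁴ + 8w³ + 12w² - 32w - 64) + (-2w³ - 13w² - 22w - 8)
  w⁴ + 8w³ + 12w² - 32w - 64 = (-(1/2)w - 3/4)(-2w³ - 13w² - 22w - 8) + (-(35/4)w² - (105/2)w - 70)
  -2w³ - 13w² - 22w - 8 = ((8/35)w + 4/35)(-(35/4)w² - (105/2)w - 70) + (0)
Last nonzero remainder: -(35/4)w² - (105/2)w - 70. Dividing through by -35/4 gives the monic gcd w² + 6w + 8.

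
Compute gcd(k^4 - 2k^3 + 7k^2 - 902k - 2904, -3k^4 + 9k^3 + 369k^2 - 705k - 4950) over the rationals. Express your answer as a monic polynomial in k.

By polynomial division,
  k^4 - 2k^3 + 7k^2 - 902k - 2904 = (-1/3)(-3k^4 + 9k^3 + 369k^2 - 705k - 4950) + (k^3 + 130k^2 - 1137k - 4554)
  -3k^4 + 9k^3 + 369k^2 - 705k - 4950 = (-3k + 399)(k^3 + 130k^2 - 1137k - 4554) + (-54912k^2 + 439296k + 1812096)
  k^3 + 130k^2 - 1137k - 4554 = (-(1/54912)k - 23/9152)(-54912k^2 + 439296k + 1812096) + (0)
Last nonzero remainder: -54912k^2 + 439296k + 1812096. Dividing through by -54912 gives the monic gcd k^2 - 8k - 33.

k^2 - 8k - 33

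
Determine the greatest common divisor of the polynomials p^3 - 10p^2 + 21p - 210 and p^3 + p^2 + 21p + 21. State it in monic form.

Apply the Euclidean algorithm:
  p^3 - 10p^2 + 21p - 210 = (p^3 + p^2 + 21p + 21) + (-11p^2 - 231)
  p^3 + p^2 + 21p + 21 = (-(1/11)p - 1/11)(-11p^2 - 231) + (0)
Last nonzero remainder: -11p^2 - 231. Dividing through by -11 gives the monic gcd p^2 + 21.

p^2 + 21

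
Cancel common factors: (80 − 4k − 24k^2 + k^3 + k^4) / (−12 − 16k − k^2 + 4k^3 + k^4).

Euclidean algorithm in ℚ[k]:
  k^4 + k^3 − 24k^2 − 4k + 80 = (k^4 + 4k^3 − k^2 − 16k − 12) + (−3k^3 − 23k^2 + 12k + 92)
  k^4 + 4k^3 − k^2 − 16k − 12 = (−(1/3)k + 11/9)(−3k^3 − 23k^2 + 12k + 92) + ((280/9)k^2 − 1120/9)
  −3k^3 − 23k^2 + 12k + 92 = (−(27/280)k − 207/280)((280/9)k^2 − 1120/9) + (0)
Last nonzero remainder: (280/9)k^2 − 1120/9. Dividing through by 280/9 gives the monic gcd k^2 − 4.
Cancel k^2 − 4 from numerator and denominator to get the reduced form.

(−20 + k + k^2)/(3 + 4k + k^2)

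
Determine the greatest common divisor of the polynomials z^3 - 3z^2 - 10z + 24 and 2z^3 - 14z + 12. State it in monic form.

z^2 + z - 6

By polynomial division,
  z^3 - 3z^2 - 10z + 24 = (1/2)(2z^3 - 14z + 12) + (-3z^2 - 3z + 18)
  2z^3 - 14z + 12 = (-(2/3)z + 2/3)(-3z^2 - 3z + 18) + (0)
Last nonzero remainder: -3z^2 - 3z + 18. Dividing through by -3 gives the monic gcd z^2 + z - 6.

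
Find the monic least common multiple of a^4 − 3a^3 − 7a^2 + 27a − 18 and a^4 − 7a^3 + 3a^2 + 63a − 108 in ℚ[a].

a^6 − 10a^5 + 26a^4 + 40a^3 − 291a^2 + 450a − 216

Euclidean algorithm in ℚ[a]:
  a^4 − 3a^3 − 7a^2 + 27a − 18 = (a^4 − 7a^3 + 3a^2 + 63a − 108) + (4a^3 − 10a^2 − 36a + 90)
  a^4 − 7a^3 + 3a^2 + 63a − 108 = ((1/4)a − 9/8)(4a^3 − 10a^2 − 36a + 90) + ((3/4)a^2 − 27/4)
  4a^3 − 10a^2 − 36a + 90 = ((16/3)a − 40/3)((3/4)a^2 − 27/4) + (0)
Last nonzero remainder: (3/4)a^2 − 27/4. Dividing through by 3/4 gives the monic gcd a^2 − 9.
Then lcm(f, g) = f·g / gcd(f, g); expanding and making the result monic gives the answer.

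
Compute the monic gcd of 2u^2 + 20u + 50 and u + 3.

Euclidean algorithm in ℚ[u]:
  2u^2 + 20u + 50 = (2u + 14)(u + 3) + (8)
  u + 3 = ((1/8)u + 3/8)(8) + (0)
The last nonzero remainder is the constant 8, so the polynomials are coprime and gcd = 1.

1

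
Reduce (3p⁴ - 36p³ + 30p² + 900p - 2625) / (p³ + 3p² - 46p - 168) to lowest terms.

By polynomial division,
  3p⁴ - 36p³ + 30p² + 900p - 2625 = (3p - 45)(p³ + 3p² - 46p - 168) + (303p² - 666p - 10185)
  p³ + 3p² - 46p - 168 = ((1/303)p + 175/10201)(303p² - 666p - 10185) + (-(9801/10201)p + 68607/10201)
  303p² - 666p - 10185 = (-(1030301/3267)p - 4947485/3267)(-(9801/10201)p + 68607/10201) + (0)
Last nonzero remainder: -(9801/10201)p + 68607/10201. Dividing through by -9801/10201 gives the monic gcd p - 7.
Cancel p - 7 from numerator and denominator to get the reduced form.

(3p³ - 15p² - 75p + 375)/(p² + 10p + 24)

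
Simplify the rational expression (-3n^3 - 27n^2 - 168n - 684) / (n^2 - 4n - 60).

(-3n^2 - 9n - 114)/(n - 10)

Repeated division with remainder:
  -3n^3 - 27n^2 - 168n - 684 = (-3n - 39)(n^2 - 4n - 60) + (-504n - 3024)
  n^2 - 4n - 60 = (-(1/504)n + 5/252)(-504n - 3024) + (0)
Last nonzero remainder: -504n - 3024. Dividing through by -504 gives the monic gcd n + 6.
Cancel n + 6 from numerator and denominator to get the reduced form.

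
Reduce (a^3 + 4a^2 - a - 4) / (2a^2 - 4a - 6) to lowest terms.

(a^2 + 3a - 4)/(2a - 6)

By polynomial division,
  a^3 + 4a^2 - a - 4 = ((1/2)a + 3)(2a^2 - 4a - 6) + (14a + 14)
  2a^2 - 4a - 6 = ((1/7)a - 3/7)(14a + 14) + (0)
Last nonzero remainder: 14a + 14. Dividing through by 14 gives the monic gcd a + 1.
Cancel a + 1 from numerator and denominator to get the reduced form.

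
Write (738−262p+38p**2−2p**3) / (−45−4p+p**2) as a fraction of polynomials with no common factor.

By polynomial division,
  −2p**3+38p**2−262p+738 = (−2p+30)(p**2−4p−45) + (−232p+2088)
  p**2−4p−45 = (−(1/232)p−5/232)(−232p+2088) + (0)
Last nonzero remainder: −232p+2088. Dividing through by −232 gives the monic gcd p−9.
Cancel p−9 from numerator and denominator to get the reduced form.

(−82+20p−2p**2)/(5+p)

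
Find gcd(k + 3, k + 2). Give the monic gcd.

1

By polynomial division,
  k + 3 = (k + 2) + (1)
  k + 2 = (k + 2)(1) + (0)
The last nonzero remainder is the constant 1, so the polynomials are coprime and gcd = 1.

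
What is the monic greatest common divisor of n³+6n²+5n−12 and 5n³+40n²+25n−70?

Apply the Euclidean algorithm:
  n³+6n²+5n−12 = (1/5)(5n³+40n²+25n−70) + (−2n²+2)
  5n³+40n²+25n−70 = (−(5/2)n−20)(−2n²+2) + (30n−30)
  −2n²+2 = (−(1/15)n−1/15)(30n−30) + (0)
Last nonzero remainder: 30n−30. Dividing through by 30 gives the monic gcd n−1.

n−1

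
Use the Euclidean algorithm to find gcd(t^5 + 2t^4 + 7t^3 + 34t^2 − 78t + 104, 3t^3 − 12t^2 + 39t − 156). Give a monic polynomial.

t^2 + 13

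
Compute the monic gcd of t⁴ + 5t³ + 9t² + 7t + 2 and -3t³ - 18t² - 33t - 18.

Apply the Euclidean algorithm:
  t⁴ + 5t³ + 9t² + 7t + 2 = (-(1/3)t + 1/3)(-3t³ - 18t² - 33t - 18) + (4t² + 12t + 8)
  -3t³ - 18t² - 33t - 18 = (-(3/4)t - 9/4)(4t² + 12t + 8) + (0)
Last nonzero remainder: 4t² + 12t + 8. Dividing through by 4 gives the monic gcd t² + 3t + 2.

t² + 3t + 2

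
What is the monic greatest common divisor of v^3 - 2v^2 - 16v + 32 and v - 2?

Euclidean algorithm in ℚ[v]:
  v^3 - 2v^2 - 16v + 32 = (v^2 - 16)(v - 2) + (0)
The last nonzero remainder v - 2 is already monic.

v - 2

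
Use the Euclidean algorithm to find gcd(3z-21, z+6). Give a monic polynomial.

Euclidean algorithm in ℚ[z]:
  3z-21 = (3)(z+6) + (-39)
  z+6 = (-(1/39)z-2/13)(-39) + (0)
The last nonzero remainder is the constant -39, so the polynomials are coprime and gcd = 1.

1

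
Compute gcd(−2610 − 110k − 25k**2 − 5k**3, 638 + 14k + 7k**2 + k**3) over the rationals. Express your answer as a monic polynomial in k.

Apply the Euclidean algorithm:
  −5k**3 − 25k**2 − 110k − 2610 = (−5)(k**3 + 7k**2 + 14k + 638) + (10k**2 − 40k + 580)
  k**3 + 7k**2 + 14k + 638 = ((1/10)k + 11/10)(10k**2 − 40k + 580) + (0)
Last nonzero remainder: 10k**2 − 40k + 580. Dividing through by 10 gives the monic gcd k**2 − 4k + 58.

58 − 4k + k**2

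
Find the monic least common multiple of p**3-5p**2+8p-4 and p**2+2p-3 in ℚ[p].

Repeated division with remainder:
  p**3-5p**2+8p-4 = (p-7)(p**2+2p-3) + (25p-25)
  p**2+2p-3 = ((1/25)p+3/25)(25p-25) + (0)
Last nonzero remainder: 25p-25. Dividing through by 25 gives the monic gcd p-1.
Then lcm(f, g) = f·g / gcd(f, g); expanding and making the result monic gives the answer.

p**4-2p**3-7p**2+20p-12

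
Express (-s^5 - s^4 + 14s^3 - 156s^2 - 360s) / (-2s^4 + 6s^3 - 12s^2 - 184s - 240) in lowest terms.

Apply the Euclidean algorithm:
  -s^5 - s^4 + 14s^3 - 156s^2 - 360s = ((1/2)s + 2)(-2s^4 + 6s^3 - 12s^2 - 184s - 240) + (8s^3 - 40s^2 + 128s + 480)
  -2s^4 + 6s^3 - 12s^2 - 184s - 240 = (-(1/4)s - 1/2)(8s^3 - 40s^2 + 128s + 480) + (0)
Last nonzero remainder: 8s^3 - 40s^2 + 128s + 480. Dividing through by 8 gives the monic gcd s^3 - 5s^2 + 16s + 60.
Cancel s^3 - 5s^2 + 16s + 60 from numerator and denominator to get the reduced form.

(s^2 + 6s)/(2s + 4)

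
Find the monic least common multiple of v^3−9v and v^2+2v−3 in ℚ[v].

v^4−v^3−9v^2+9v

Apply the Euclidean algorithm:
  v^3−9v = (v−2)(v^2+2v−3) + (−2v−6)
  v^2+2v−3 = (−(1/2)v+1/2)(−2v−6) + (0)
Last nonzero remainder: −2v−6. Dividing through by −2 gives the monic gcd v+3.
Then lcm(f, g) = f·g / gcd(f, g); expanding and making the result monic gives the answer.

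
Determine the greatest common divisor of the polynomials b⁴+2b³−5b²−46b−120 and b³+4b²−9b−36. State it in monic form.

b+3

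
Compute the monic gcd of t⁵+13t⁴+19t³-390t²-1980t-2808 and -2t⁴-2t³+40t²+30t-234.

t²+7t+13

Repeated division with remainder:
  t⁵+13t⁴+19t³-390t²-1980t-2808 = (-(1/2)t-6)(-2t⁴-2t³+40t²+30t-234) + (27t³-135t²-1917t-4212)
  -2t⁴-2t³+40t²+30t-234 = (-(2/27)t-4/9)(27t³-135t²-1917t-4212) + (-162t²-1134t-2106)
  27t³-135t²-1917t-4212 = (-(1/6)t+2)(-162t²-1134t-2106) + (0)
Last nonzero remainder: -162t²-1134t-2106. Dividing through by -162 gives the monic gcd t²+7t+13.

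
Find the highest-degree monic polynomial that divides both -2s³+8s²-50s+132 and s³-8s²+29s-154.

Apply the Euclidean algorithm:
  -2s³+8s²-50s+132 = (-2)(s³-8s²+29s-154) + (-8s²+8s-176)
  s³-8s²+29s-154 = (-(1/8)s+7/8)(-8s²+8s-176) + (0)
Last nonzero remainder: -8s²+8s-176. Dividing through by -8 gives the monic gcd s²-s+22.

s²-s+22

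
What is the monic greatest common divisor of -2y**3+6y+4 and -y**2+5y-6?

y-2

By polynomial division,
  -2y**3+6y+4 = (2y+10)(-y**2+5y-6) + (-32y+64)
  -y**2+5y-6 = ((1/32)y-3/32)(-32y+64) + (0)
Last nonzero remainder: -32y+64. Dividing through by -32 gives the monic gcd y-2.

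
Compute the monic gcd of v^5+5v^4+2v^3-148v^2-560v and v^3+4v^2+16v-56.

Repeated division with remainder:
  v^5+5v^4+2v^3-148v^2-560v = (v^2+v-18)(v^3+4v^2+16v-56) + (-36v^2-216v-1008)
  v^3+4v^2+16v-56 = (-(1/36)v+1/18)(-36v^2-216v-1008) + (0)
Last nonzero remainder: -36v^2-216v-1008. Dividing through by -36 gives the monic gcd v^2+6v+28.

v^2+6v+28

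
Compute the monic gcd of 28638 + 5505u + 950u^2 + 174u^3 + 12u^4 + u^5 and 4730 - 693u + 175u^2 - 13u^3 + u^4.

By polynomial division,
  u^5 + 12u^4 + 174u^3 + 950u^2 + 5505u + 28638 = (u + 25)(u^4 - 13u^3 + 175u^2 - 693u + 4730) + (324u^3 - 2732u^2 + 18100u - 89612)
  u^4 - 13u^3 + 175u^2 - 693u + 4730 = ((1/324)u - 185/13122)(324u^3 - 2732u^2 + 18100u - 89612) + ((528940/6561)u^2 - (1057880/6561)u + 22744420/6561)
  324u^3 - 2732u^2 + 18100u - 89612 = ((531441/132235)u - 3418281/132235)((528940/6561)u^2 - (1057880/6561)u + 22744420/6561) + (0)
Last nonzero remainder: (528940/6561)u^2 - (1057880/6561)u + 22744420/6561. Dividing through by 528940/6561 gives the monic gcd u^2 - 2u + 43.

43 - 2u + u^2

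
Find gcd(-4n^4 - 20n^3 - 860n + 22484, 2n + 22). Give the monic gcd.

n + 11

Apply the Euclidean algorithm:
  -4n^4 - 20n^3 - 860n + 22484 = (-2n^3 + 12n^2 - 132n + 1022)(2n + 22) + (0)
Last nonzero remainder: 2n + 22. Dividing through by 2 gives the monic gcd n + 11.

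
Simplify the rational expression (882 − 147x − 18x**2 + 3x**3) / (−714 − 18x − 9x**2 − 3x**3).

(−42 + 13x − x**2)/(34 − 4x + x**2)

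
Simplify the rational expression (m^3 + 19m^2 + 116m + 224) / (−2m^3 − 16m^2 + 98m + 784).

By polynomial division,
  m^3 + 19m^2 + 116m + 224 = (−1/2)(−2m^3 − 16m^2 + 98m + 784) + (11m^2 + 165m + 616)
  −2m^3 − 16m^2 + 98m + 784 = (−(2/11)m + 14/11)(11m^2 + 165m + 616) + (0)
Last nonzero remainder: 11m^2 + 165m + 616. Dividing through by 11 gives the monic gcd m^2 + 15m + 56.
Cancel m^2 + 15m + 56 from numerator and denominator to get the reduced form.

(−m − 4)/(2m − 14)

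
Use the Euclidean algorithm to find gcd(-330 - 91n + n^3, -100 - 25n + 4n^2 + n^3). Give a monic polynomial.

5 + n

Repeated division with remainder:
  n^3 - 91n - 330 = (n^3 + 4n^2 - 25n - 100) + (-4n^2 - 66n - 230)
  n^3 + 4n^2 - 25n - 100 = (-(1/4)n + 25/8)(-4n^2 - 66n - 230) + ((495/4)n + 2475/4)
  -4n^2 - 66n - 230 = (-(16/495)n - 184/495)((495/4)n + 2475/4) + (0)
Last nonzero remainder: (495/4)n + 2475/4. Dividing through by 495/4 gives the monic gcd n + 5.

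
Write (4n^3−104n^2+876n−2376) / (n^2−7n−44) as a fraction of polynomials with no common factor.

(4n^2−60n+216)/(n+4)

By polynomial division,
  4n^3−104n^2+876n−2376 = (4n−76)(n^2−7n−44) + (520n−5720)
  n^2−7n−44 = ((1/520)n+1/130)(520n−5720) + (0)
Last nonzero remainder: 520n−5720. Dividing through by 520 gives the monic gcd n−11.
Cancel n−11 from numerator and denominator to get the reduced form.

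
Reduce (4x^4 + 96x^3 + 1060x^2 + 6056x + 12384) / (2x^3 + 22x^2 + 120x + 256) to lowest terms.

(2x^3 + 40x^2 + 370x + 1548)/(x^2 + 7x + 32)

By polynomial division,
  4x^4 + 96x^3 + 1060x^2 + 6056x + 12384 = (2x + 26)(2x^3 + 22x^2 + 120x + 256) + (248x^2 + 2424x + 5728)
  2x^3 + 22x^2 + 120x + 256 = ((1/124)x + 19/1922)(248x^2 + 2424x + 5728) + ((47900/961)x + 191600/961)
  248x^2 + 2424x + 5728 = ((59582/11975)x + 344038/11975)((47900/961)x + 191600/961) + (0)
Last nonzero remainder: (47900/961)x + 191600/961. Dividing through by 47900/961 gives the monic gcd x + 4.
Cancel x + 4 from numerator and denominator to get the reduced form.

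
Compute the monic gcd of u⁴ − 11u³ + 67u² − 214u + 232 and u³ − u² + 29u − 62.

By polynomial division,
  u⁴ − 11u³ + 67u² − 214u + 232 = (u − 10)(u³ − u² + 29u − 62) + (28u² + 138u − 388)
  u³ − u² + 29u − 62 = ((1/28)u − 83/392)(28u² + 138u − 388) + ((14127/196)u − 14127/98)
  28u² + 138u − 388 = ((5488/14127)u + 38024/14127)((14127/196)u − 14127/98) + (0)
Last nonzero remainder: (14127/196)u − 14127/98. Dividing through by 14127/196 gives the monic gcd u − 2.

u − 2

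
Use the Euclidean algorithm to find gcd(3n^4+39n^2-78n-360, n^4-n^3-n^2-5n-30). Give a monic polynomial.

Apply the Euclidean algorithm:
  3n^4+39n^2-78n-360 = (3)(n^4-n^3-n^2-5n-30) + (3n^3+42n^2-63n-270)
  n^4-n^3-n^2-5n-30 = ((1/3)n-5)(3n^3+42n^2-63n-270) + (230n^2-230n-1380)
  3n^3+42n^2-63n-270 = ((3/230)n+9/46)(230n^2-230n-1380) + (0)
Last nonzero remainder: 230n^2-230n-1380. Dividing through by 230 gives the monic gcd n^2-n-6.

n^2-n-6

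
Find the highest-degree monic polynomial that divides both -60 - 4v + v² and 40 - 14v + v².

-10 + v

Repeated division with remainder:
  v² - 4v - 60 = (v² - 14v + 40) + (10v - 100)
  v² - 14v + 40 = ((1/10)v - 2/5)(10v - 100) + (0)
Last nonzero remainder: 10v - 100. Dividing through by 10 gives the monic gcd v - 10.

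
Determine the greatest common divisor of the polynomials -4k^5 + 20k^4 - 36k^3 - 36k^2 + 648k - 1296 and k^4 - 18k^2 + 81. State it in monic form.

k^3 - 3k^2 - 9k + 27

Apply the Euclidean algorithm:
  -4k^5 + 20k^4 - 36k^3 - 36k^2 + 648k - 1296 = (-4k + 20)(k^4 - 18k^2 + 81) + (-108k^3 + 324k^2 + 972k - 2916)
  k^4 - 18k^2 + 81 = (-(1/108)k - 1/36)(-108k^3 + 324k^2 + 972k - 2916) + (0)
Last nonzero remainder: -108k^3 + 324k^2 + 972k - 2916. Dividing through by -108 gives the monic gcd k^3 - 3k^2 - 9k + 27.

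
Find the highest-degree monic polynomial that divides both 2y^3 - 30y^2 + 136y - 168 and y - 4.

1

Apply the Euclidean algorithm:
  2y^3 - 30y^2 + 136y - 168 = (2y^2 - 22y + 48)(y - 4) + (24)
  y - 4 = ((1/24)y - 1/6)(24) + (0)
The last nonzero remainder is the constant 24, so the polynomials are coprime and gcd = 1.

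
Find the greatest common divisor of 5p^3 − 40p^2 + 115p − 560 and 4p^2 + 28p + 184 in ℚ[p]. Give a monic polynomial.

Apply the Euclidean algorithm:
  5p^3 − 40p^2 + 115p − 560 = ((5/4)p − 75/4)(4p^2 + 28p + 184) + (410p + 2890)
  4p^2 + 28p + 184 = ((2/205)p − 4/8405)(410p + 2890) + (311616/1681)
  410p + 2890 = ((344605/155808)p + 2429045/155808)(311616/1681) + (0)
The last nonzero remainder is the constant 311616/1681, so the polynomials are coprime and gcd = 1.

1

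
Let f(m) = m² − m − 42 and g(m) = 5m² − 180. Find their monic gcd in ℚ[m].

m + 6

Apply the Euclidean algorithm:
  m² − m − 42 = (1/5)(5m² − 180) + (−m − 6)
  5m² − 180 = (−5m + 30)(−m − 6) + (0)
Last nonzero remainder: −m − 6. Dividing through by −1 gives the monic gcd m + 6.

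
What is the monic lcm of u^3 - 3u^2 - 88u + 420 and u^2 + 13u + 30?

u^4 - 97u^2 + 156u + 1260

By polynomial division,
  u^3 - 3u^2 - 88u + 420 = (u - 16)(u^2 + 13u + 30) + (90u + 900)
  u^2 + 13u + 30 = ((1/90)u + 1/30)(90u + 900) + (0)
Last nonzero remainder: 90u + 900. Dividing through by 90 gives the monic gcd u + 10.
Then lcm(f, g) = f·g / gcd(f, g); expanding and making the result monic gives the answer.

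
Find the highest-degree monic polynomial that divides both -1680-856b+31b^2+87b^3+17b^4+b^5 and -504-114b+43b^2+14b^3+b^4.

-84-5b+8b^2+b^3

Euclidean algorithm in ℚ[b]:
  b^5+17b^4+87b^3+31b^2-856b-1680 = (b+3)(b^4+14b^3+43b^2-114b-504) + (2b^3+16b^2-10b-168)
  b^4+14b^3+43b^2-114b-504 = ((1/2)b+3)(2b^3+16b^2-10b-168) + (0)
Last nonzero remainder: 2b^3+16b^2-10b-168. Dividing through by 2 gives the monic gcd b^3+8b^2-5b-84.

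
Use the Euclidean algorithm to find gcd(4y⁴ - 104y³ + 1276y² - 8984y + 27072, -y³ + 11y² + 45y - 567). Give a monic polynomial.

Euclidean algorithm in ℚ[y]:
  4y⁴ - 104y³ + 1276y² - 8984y + 27072 = (-4y + 60)(-y³ + 11y² + 45y - 567) + (796y² - 13952y + 61092)
  -y³ + 11y² + 45y - 567 = (-(1/796)y - 1299/158404)(796y² - 13952y + 61092) + ((290460/39601)y - 2614140/39601)
  796y² - 13952y + 61092 = ((7880599/72615)y - 67202897/72615)((290460/39601)y - 2614140/39601) + (0)
Last nonzero remainder: (290460/39601)y - 2614140/39601. Dividing through by 290460/39601 gives the monic gcd y - 9.

y - 9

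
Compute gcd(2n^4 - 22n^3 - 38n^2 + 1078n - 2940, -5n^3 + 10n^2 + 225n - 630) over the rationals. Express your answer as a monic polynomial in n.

n^2 + n - 42

Euclidean algorithm in ℚ[n]:
  2n^4 - 22n^3 - 38n^2 + 1078n - 2940 = (-(2/5)n + 18/5)(-5n^3 + 10n^2 + 225n - 630) + (16n^2 + 16n - 672)
  -5n^3 + 10n^2 + 225n - 630 = (-(5/16)n + 15/16)(16n^2 + 16n - 672) + (0)
Last nonzero remainder: 16n^2 + 16n - 672. Dividing through by 16 gives the monic gcd n^2 + n - 42.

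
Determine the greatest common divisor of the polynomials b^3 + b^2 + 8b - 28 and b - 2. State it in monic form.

By polynomial division,
  b^3 + b^2 + 8b - 28 = (b^2 + 3b + 14)(b - 2) + (0)
The last nonzero remainder b - 2 is already monic.

b - 2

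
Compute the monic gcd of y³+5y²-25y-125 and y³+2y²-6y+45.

By polynomial division,
  y³+5y²-25y-125 = (y³+2y²-6y+45) + (3y²-19y-170)
  y³+2y²-6y+45 = ((1/3)y+25/9)(3y²-19y-170) + ((931/9)y+4655/9)
  3y²-19y-170 = ((27/931)y-306/931)((931/9)y+4655/9) + (0)
Last nonzero remainder: (931/9)y+4655/9. Dividing through by 931/9 gives the monic gcd y+5.

y+5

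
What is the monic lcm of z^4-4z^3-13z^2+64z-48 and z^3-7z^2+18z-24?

z^6-7z^5+5z^4+79z^3-318z^2+528z-288

Apply the Euclidean algorithm:
  z^4-4z^3-13z^2+64z-48 = (z+3)(z^3-7z^2+18z-24) + (-10z^2+34z+24)
  z^3-7z^2+18z-24 = (-(1/10)z+9/25)(-10z^2+34z+24) + ((204/25)z-816/25)
  -10z^2+34z+24 = (-(125/102)z-25/34)((204/25)z-816/25) + (0)
Last nonzero remainder: (204/25)z-816/25. Dividing through by 204/25 gives the monic gcd z-4.
Then lcm(f, g) = f·g / gcd(f, g); expanding and making the result monic gives the answer.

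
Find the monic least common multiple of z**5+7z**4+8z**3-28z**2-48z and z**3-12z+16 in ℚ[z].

z**6+5z**5-6z**4-44z**3+8z**2+96z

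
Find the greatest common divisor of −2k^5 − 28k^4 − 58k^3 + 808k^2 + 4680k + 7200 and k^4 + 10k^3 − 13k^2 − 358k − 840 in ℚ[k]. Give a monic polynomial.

Repeated division with remainder:
  −2k^5 − 28k^4 − 58k^3 + 808k^2 + 4680k + 7200 = (−2k − 8)(k^4 + 10k^3 − 13k^2 − 358k − 840) + (−4k^3 − 12k^2 + 136k + 480)
  k^4 + 10k^3 − 13k^2 − 358k − 840 = (−(1/4)k − 7/4)(−4k^3 − 12k^2 + 136k + 480) + (0)
Last nonzero remainder: −4k^3 − 12k^2 + 136k + 480. Dividing through by −4 gives the monic gcd k^3 + 3k^2 − 34k − 120.

k^3 + 3k^2 − 34k − 120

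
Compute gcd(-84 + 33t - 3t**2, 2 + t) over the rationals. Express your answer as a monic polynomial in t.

1

Euclidean algorithm in ℚ[t]:
  -3t**2 + 33t - 84 = (-3t + 39)(t + 2) + (-162)
  t + 2 = (-(1/162)t - 1/81)(-162) + (0)
The last nonzero remainder is the constant -162, so the polynomials are coprime and gcd = 1.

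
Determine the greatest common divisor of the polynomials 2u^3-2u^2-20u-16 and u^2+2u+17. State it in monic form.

Apply the Euclidean algorithm:
  2u^3-2u^2-20u-16 = (2u-6)(u^2+2u+17) + (-42u+86)
  u^2+2u+17 = (-(1/42)u-85/882)(-42u+86) + (11152/441)
  -42u+86 = (-(9261/5576)u+18963/5576)(11152/441) + (0)
The last nonzero remainder is the constant 11152/441, so the polynomials are coprime and gcd = 1.

1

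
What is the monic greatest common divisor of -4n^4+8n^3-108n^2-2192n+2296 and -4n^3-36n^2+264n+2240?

By polynomial division,
  -4n^4+8n^3-108n^2-2192n+2296 = (n-11)(-4n^3-36n^2+264n+2240) + (-768n^2-1528n+26936)
  -4n^3-36n^2+264n+2240 = ((1/192)n+673/18432)(-768n^2-1528n+26936) + ((413567/2304)n+2894969/2304)
  -768n^2-1528n+26936 = (-(1769472/413567)n+8865792/413567)((413567/2304)n+2894969/2304) + (0)
Last nonzero remainder: (413567/2304)n+2894969/2304. Dividing through by 413567/2304 gives the monic gcd n+7.

n+7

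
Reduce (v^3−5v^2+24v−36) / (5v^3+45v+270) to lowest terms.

(v−2)/(5v+15)

Repeated division with remainder:
  v^3−5v^2+24v−36 = (1/5)(5v^3+45v+270) + (−5v^2+15v−90)
  5v^3+45v+270 = (−v−3)(−5v^2+15v−90) + (0)
Last nonzero remainder: −5v^2+15v−90. Dividing through by −5 gives the monic gcd v^2−3v+18.
Cancel v^2−3v+18 from numerator and denominator to get the reduced form.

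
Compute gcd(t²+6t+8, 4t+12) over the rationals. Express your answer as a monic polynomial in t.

Euclidean algorithm in ℚ[t]:
  t²+6t+8 = ((1/4)t+3/4)(4t+12) + (−1)
  4t+12 = (−4t−12)(−1) + (0)
The last nonzero remainder is the constant −1, so the polynomials are coprime and gcd = 1.

1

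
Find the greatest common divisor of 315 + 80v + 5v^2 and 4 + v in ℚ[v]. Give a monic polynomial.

1

By polynomial division,
  5v^2 + 80v + 315 = (5v + 60)(v + 4) + (75)
  v + 4 = ((1/75)v + 4/75)(75) + (0)
The last nonzero remainder is the constant 75, so the polynomials are coprime and gcd = 1.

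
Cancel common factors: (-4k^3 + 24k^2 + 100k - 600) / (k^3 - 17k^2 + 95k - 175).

(-4k^2 + 4k + 120)/(k^2 - 12k + 35)

Euclidean algorithm in ℚ[k]:
  -4k^3 + 24k^2 + 100k - 600 = (-4)(k^3 - 17k^2 + 95k - 175) + (-44k^2 + 480k - 1300)
  k^3 - 17k^2 + 95k - 175 = (-(1/44)k + 67/484)(-44k^2 + 480k - 1300) + (-(120/121)k + 600/121)
  -44k^2 + 480k - 1300 = ((1331/30)k - 1573/6)(-(120/121)k + 600/121) + (0)
Last nonzero remainder: -(120/121)k + 600/121. Dividing through by -120/121 gives the monic gcd k - 5.
Cancel k - 5 from numerator and denominator to get the reduced form.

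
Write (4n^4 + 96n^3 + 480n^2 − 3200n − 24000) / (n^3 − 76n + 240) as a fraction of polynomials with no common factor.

(4n^2 + 80n + 400)/(n − 4)

Euclidean algorithm in ℚ[n]:
  4n^4 + 96n^3 + 480n^2 − 3200n − 24000 = (4n + 96)(n^3 − 76n + 240) + (784n^2 + 3136n − 47040)
  n^3 − 76n + 240 = ((1/784)n − 1/196)(784n^2 + 3136n − 47040) + (0)
Last nonzero remainder: 784n^2 + 3136n − 47040. Dividing through by 784 gives the monic gcd n^2 + 4n − 60.
Cancel n^2 + 4n − 60 from numerator and denominator to get the reduced form.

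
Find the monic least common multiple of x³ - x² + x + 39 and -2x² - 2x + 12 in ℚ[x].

x⁴ - 3x³ + 3x² + 37x - 78

By polynomial division,
  x³ - x² + x + 39 = (-(1/2)x + 1)(-2x² - 2x + 12) + (9x + 27)
  -2x² - 2x + 12 = (-(2/9)x + 4/9)(9x + 27) + (0)
Last nonzero remainder: 9x + 27. Dividing through by 9 gives the monic gcd x + 3.
Then lcm(f, g) = f·g / gcd(f, g); expanding and making the result monic gives the answer.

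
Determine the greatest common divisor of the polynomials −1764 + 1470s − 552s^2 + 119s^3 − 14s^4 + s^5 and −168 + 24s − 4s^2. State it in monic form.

By polynomial division,
  s^5 − 14s^4 + 119s^3 − 552s^2 + 1470s − 1764 = (−(1/4)s^3 + 2s^2 − (29/4)s + 21/2)(−4s^2 + 24s − 168) + (0)
Last nonzero remainder: −4s^2 + 24s − 168. Dividing through by −4 gives the monic gcd s^2 − 6s + 42.

42 − 6s + s^2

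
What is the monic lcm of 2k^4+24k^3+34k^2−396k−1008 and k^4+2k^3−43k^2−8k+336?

k^5+8k^4−31k^3−266k^2+288k+2016

Repeated division with remainder:
  2k^4+24k^3+34k^2−396k−1008 = (2)(k^4+2k^3−43k^2−8k+336) + (20k^3+120k^2−380k−1680)
  k^4+2k^3−43k^2−8k+336 = ((1/20)k−1/5)(20k^3+120k^2−380k−1680) + (0)
Last nonzero remainder: 20k^3+120k^2−380k−1680. Dividing through by 20 gives the monic gcd k^3+6k^2−19k−84.
Then lcm(f, g) = f·g / gcd(f, g); expanding and making the result monic gives the answer.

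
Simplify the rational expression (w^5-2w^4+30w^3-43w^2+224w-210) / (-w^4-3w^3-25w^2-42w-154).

(-w^3+2w^2-16w+15)/(w^2+3w+11)

Euclidean algorithm in ℚ[w]:
  w^5-2w^4+30w^3-43w^2+224w-210 = (-w+5)(-w^4-3w^3-25w^2-42w-154) + (20w^3+40w^2+280w+560)
  -w^4-3w^3-25w^2-42w-154 = (-(1/20)w-1/20)(20w^3+40w^2+280w+560) + (-9w^2-126)
  20w^3+40w^2+280w+560 = (-(20/9)w-40/9)(-9w^2-126) + (0)
Last nonzero remainder: -9w^2-126. Dividing through by -9 gives the monic gcd w^2+14.
Cancel w^2+14 from numerator and denominator to get the reduced form.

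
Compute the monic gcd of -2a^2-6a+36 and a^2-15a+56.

1

Repeated division with remainder:
  -2a^2-6a+36 = (-2)(a^2-15a+56) + (-36a+148)
  a^2-15a+56 = (-(1/36)a+49/162)(-36a+148) + (910/81)
  -36a+148 = (-(1458/455)a+5994/455)(910/81) + (0)
The last nonzero remainder is the constant 910/81, so the polynomials are coprime and gcd = 1.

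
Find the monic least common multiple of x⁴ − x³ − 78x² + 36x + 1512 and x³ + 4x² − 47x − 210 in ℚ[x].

x⁵ + 4x⁴ − 83x³ − 354x² + 1692x + 7560

Repeated division with remainder:
  x⁴ − x³ − 78x² + 36x + 1512 = (x − 5)(x³ + 4x² − 47x − 210) + (−11x² + 11x + 462)
  x³ + 4x² − 47x − 210 = (−(1/11)x − 5/11)(−11x² + 11x + 462) + (0)
Last nonzero remainder: −11x² + 11x + 462. Dividing through by −11 gives the monic gcd x² − x − 42.
Then lcm(f, g) = f·g / gcd(f, g); expanding and making the result monic gives the answer.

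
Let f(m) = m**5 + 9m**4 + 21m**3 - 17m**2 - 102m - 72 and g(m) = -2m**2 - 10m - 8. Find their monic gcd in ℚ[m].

By polynomial division,
  m**5 + 9m**4 + 21m**3 - 17m**2 - 102m - 72 = (-(1/2)m**3 - 2m**2 + (3/2)m + 9)(-2m**2 - 10m - 8) + (0)
Last nonzero remainder: -2m**2 - 10m - 8. Dividing through by -2 gives the monic gcd m**2 + 5m + 4.

m**2 + 5m + 4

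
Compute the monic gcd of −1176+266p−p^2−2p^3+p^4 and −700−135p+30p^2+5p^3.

Euclidean algorithm in ℚ[p]:
  p^4−2p^3−p^2+266p−1176 = ((1/5)p−8/5)(5p^3+30p^2−135p−700) + (74p^2+190p−2296)
  5p^3+30p^2−135p−700 = ((5/74)p+635/2738)(74p^2+190p−2296) + (−(32760/1369)p−229320/1369)
  74p^2+190p−2296 = (−(50653/16380)p+56129/4095)(−(32760/1369)p−229320/1369) + (0)
Last nonzero remainder: −(32760/1369)p−229320/1369. Dividing through by −32760/1369 gives the monic gcd p+7.

7+p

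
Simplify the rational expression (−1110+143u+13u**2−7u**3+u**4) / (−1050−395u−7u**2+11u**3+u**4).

Repeated division with remainder:
  u**4−7u**3+13u**2+143u−1110 = (u**4+11u**3−7u**2−395u−1050) + (−18u**3+20u**2+538u−60)
  u**4+11u**3−7u**2−395u−1050 = (−(1/18)u−109/162)(−18u**3+20u**2+538u−60) + ((2944/81)u**2−(2944/81)u−29440/27)
  −18u**3+20u**2+538u−60 = (−(729/1472)u+81/1472)((2944/81)u**2−(2944/81)u−29440/27) + (0)
Last nonzero remainder: (2944/81)u**2−(2944/81)u−29440/27. Dividing through by 2944/81 gives the monic gcd u**2−u−30.
Cancel u**2−u−30 from numerator and denominator to get the reduced form.

(37−6u+u**2)/(35+12u+u**2)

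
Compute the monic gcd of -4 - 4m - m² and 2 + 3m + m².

2 + m

Euclidean algorithm in ℚ[m]:
  -m² - 4m - 4 = (-1)(m² + 3m + 2) + (-m - 2)
  m² + 3m + 2 = (-m - 1)(-m - 2) + (0)
Last nonzero remainder: -m - 2. Dividing through by -1 gives the monic gcd m + 2.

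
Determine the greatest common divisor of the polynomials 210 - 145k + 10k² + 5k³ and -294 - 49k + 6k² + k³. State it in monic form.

By polynomial division,
  5k³ + 10k² - 145k + 210 = (5)(k³ + 6k² - 49k - 294) + (-20k² + 100k + 1680)
  k³ + 6k² - 49k - 294 = (-(1/20)k - 11/20)(-20k² + 100k + 1680) + (90k + 630)
  -20k² + 100k + 1680 = (-(2/9)k + 8/3)(90k + 630) + (0)
Last nonzero remainder: 90k + 630. Dividing through by 90 gives the monic gcd k + 7.

7 + k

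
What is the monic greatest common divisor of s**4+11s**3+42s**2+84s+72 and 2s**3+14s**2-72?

Euclidean algorithm in ℚ[s]:
  s**4+11s**3+42s**2+84s+72 = ((1/2)s+2)(2s**3+14s**2-72) + (14s**2+120s+216)
  2s**3+14s**2-72 = ((1/7)s-11/49)(14s**2+120s+216) + (-(192/49)s-1152/49)
  14s**2+120s+216 = (-(343/96)s-147/16)(-(192/49)s-1152/49) + (0)
Last nonzero remainder: -(192/49)s-1152/49. Dividing through by -192/49 gives the monic gcd s+6.

s+6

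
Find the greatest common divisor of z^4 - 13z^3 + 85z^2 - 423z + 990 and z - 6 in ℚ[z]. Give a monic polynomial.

Repeated division with remainder:
  z^4 - 13z^3 + 85z^2 - 423z + 990 = (z^3 - 7z^2 + 43z - 165)(z - 6) + (0)
The last nonzero remainder z - 6 is already monic.

z - 6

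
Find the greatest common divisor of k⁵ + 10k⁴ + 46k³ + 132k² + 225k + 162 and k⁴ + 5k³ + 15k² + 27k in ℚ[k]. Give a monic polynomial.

Euclidean algorithm in ℚ[k]:
  k⁵ + 10k⁴ + 46k³ + 132k² + 225k + 162 = (k + 5)(k⁴ + 5k³ + 15k² + 27k) + (6k³ + 30k² + 90k + 162)
  k⁴ + 5k³ + 15k² + 27k = ((1/6)k)(6k³ + 30k² + 90k + 162) + (0)
Last nonzero remainder: 6k³ + 30k² + 90k + 162. Dividing through by 6 gives the monic gcd k³ + 5k² + 15k + 27.

k³ + 5k² + 15k + 27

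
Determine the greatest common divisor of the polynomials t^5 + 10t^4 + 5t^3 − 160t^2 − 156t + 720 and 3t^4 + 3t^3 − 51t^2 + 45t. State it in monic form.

Euclidean algorithm in ℚ[t]:
  t^5 + 10t^4 + 5t^3 − 160t^2 − 156t + 720 = ((1/3)t + 3)(3t^4 + 3t^3 − 51t^2 + 45t) + (13t^3 − 22t^2 − 291t + 720)
  3t^4 + 3t^3 − 51t^2 + 45t = ((3/13)t + 105/169)(13t^3 − 22t^2 − 291t + 720) + ((5040/169)t^2 + (10080/169)t − 75600/169)
  13t^3 − 22t^2 − 291t + 720 = ((2197/5040)t − 169/105)((5040/169)t^2 + (10080/169)t − 75600/169) + (0)
Last nonzero remainder: (5040/169)t^2 + (10080/169)t − 75600/169. Dividing through by 5040/169 gives the monic gcd t^2 + 2t − 15.

t^2 + 2t − 15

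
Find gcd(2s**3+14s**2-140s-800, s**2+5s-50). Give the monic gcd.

s+10

Repeated division with remainder:
  2s**3+14s**2-140s-800 = (2s+4)(s**2+5s-50) + (-60s-600)
  s**2+5s-50 = (-(1/60)s+1/12)(-60s-600) + (0)
Last nonzero remainder: -60s-600. Dividing through by -60 gives the monic gcd s+10.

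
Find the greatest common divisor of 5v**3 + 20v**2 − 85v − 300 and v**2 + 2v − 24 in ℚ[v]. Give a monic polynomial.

By polynomial division,
  5v**3 + 20v**2 − 85v − 300 = (5v + 10)(v**2 + 2v − 24) + (15v − 60)
  v**2 + 2v − 24 = ((1/15)v + 2/5)(15v − 60) + (0)
Last nonzero remainder: 15v − 60. Dividing through by 15 gives the monic gcd v − 4.

v − 4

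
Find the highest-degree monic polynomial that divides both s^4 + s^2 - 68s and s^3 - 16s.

By polynomial division,
  s^4 + s^2 - 68s = (s)(s^3 - 16s) + (17s^2 - 68s)
  s^3 - 16s = ((1/17)s + 4/17)(17s^2 - 68s) + (0)
Last nonzero remainder: 17s^2 - 68s. Dividing through by 17 gives the monic gcd s^2 - 4s.

s^2 - 4s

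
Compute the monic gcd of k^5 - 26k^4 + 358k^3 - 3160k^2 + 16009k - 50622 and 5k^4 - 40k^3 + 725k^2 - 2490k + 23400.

k^2 - 7k + 78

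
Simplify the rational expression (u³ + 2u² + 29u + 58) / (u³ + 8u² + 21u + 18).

By polynomial division,
  u³ + 2u² + 29u + 58 = (u³ + 8u² + 21u + 18) + (-6u² + 8u + 40)
  u³ + 8u² + 21u + 18 = (-(1/6)u - 14/9)(-6u² + 8u + 40) + ((361/9)u + 722/9)
  -6u² + 8u + 40 = (-(54/361)u + 180/361)((361/9)u + 722/9) + (0)
Last nonzero remainder: (361/9)u + 722/9. Dividing through by 361/9 gives the monic gcd u + 2.
Cancel u + 2 from numerator and denominator to get the reduced form.

(u² + 29)/(u² + 6u + 9)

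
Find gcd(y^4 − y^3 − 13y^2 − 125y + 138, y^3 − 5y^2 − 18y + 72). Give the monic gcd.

By polynomial division,
  y^4 − y^3 − 13y^2 − 125y + 138 = (y + 4)(y^3 − 5y^2 − 18y + 72) + (25y^2 − 125y − 150)
  y^3 − 5y^2 − 18y + 72 = ((1/25)y)(25y^2 − 125y − 150) + (−12y + 72)
  25y^2 − 125y − 150 = (−(25/12)y − 25/12)(−12y + 72) + (0)
Last nonzero remainder: −12y + 72. Dividing through by −12 gives the monic gcd y − 6.

y − 6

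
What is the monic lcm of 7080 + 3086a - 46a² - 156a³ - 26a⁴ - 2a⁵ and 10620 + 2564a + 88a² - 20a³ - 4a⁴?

Apply the Euclidean algorithm:
  -2a⁵ - 26a⁴ - 156a³ - 46a² + 3086a + 7080 = ((1/2)a + 4)(-4a⁴ - 20a³ + 88a² + 2564a + 10620) + (-120a³ - 1680a² - 12480a - 35400)
  -4a⁴ - 20a³ + 88a² + 2564a + 10620 = ((1/30)a - 3/10)(-120a³ - 1680a² - 12480a - 35400) + (0)
Last nonzero remainder: -120a³ - 1680a² - 12480a - 35400. Dividing through by -120 gives the monic gcd a³ + 14a² + 104a + 295.
Then lcm(f, g) = f·g / gcd(f, g); expanding and making the result monic gives the answer.

31860 + 10347a - 1750a² - 679a³ - 39a⁴ + 4a⁵ + a⁶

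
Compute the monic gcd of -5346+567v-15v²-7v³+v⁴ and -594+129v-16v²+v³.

-594+129v-16v²+v³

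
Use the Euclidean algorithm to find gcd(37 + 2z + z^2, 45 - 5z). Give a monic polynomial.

1

Repeated division with remainder:
  z^2 + 2z + 37 = (-(1/5)z - 11/5)(-5z + 45) + (136)
  -5z + 45 = (-(5/136)z + 45/136)(136) + (0)
The last nonzero remainder is the constant 136, so the polynomials are coprime and gcd = 1.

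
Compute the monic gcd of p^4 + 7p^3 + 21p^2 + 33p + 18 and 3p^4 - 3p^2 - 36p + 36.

p^2 + 3p + 6

By polynomial division,
  p^4 + 7p^3 + 21p^2 + 33p + 18 = (1/3)(3p^4 - 3p^2 - 36p + 36) + (7p^3 + 22p^2 + 45p + 6)
  3p^4 - 3p^2 - 36p + 36 = ((3/7)p - 66/49)(7p^3 + 22p^2 + 45p + 6) + ((360/49)p^2 + (1080/49)p + 2160/49)
  7p^3 + 22p^2 + 45p + 6 = ((343/360)p + 49/360)((360/49)p^2 + (1080/49)p + 2160/49) + (0)
Last nonzero remainder: (360/49)p^2 + (1080/49)p + 2160/49. Dividing through by 360/49 gives the monic gcd p^2 + 3p + 6.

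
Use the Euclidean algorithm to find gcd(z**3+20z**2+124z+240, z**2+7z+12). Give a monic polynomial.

z+4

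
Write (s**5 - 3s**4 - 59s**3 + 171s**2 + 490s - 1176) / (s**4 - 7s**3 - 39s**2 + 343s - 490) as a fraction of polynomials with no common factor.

(s**2 - s - 12)/(s - 5)

Repeated division with remainder:
  s**5 - 3s**4 - 59s**3 + 171s**2 + 490s - 1176 = (s + 4)(s**4 - 7s**3 - 39s**2 + 343s - 490) + (8s**3 - 16s**2 - 392s + 784)
  s**4 - 7s**3 - 39s**2 + 343s - 490 = ((1/8)s - 5/8)(8s**3 - 16s**2 - 392s + 784) + (0)
Last nonzero remainder: 8s**3 - 16s**2 - 392s + 784. Dividing through by 8 gives the monic gcd s**3 - 2s**2 - 49s + 98.
Cancel s**3 - 2s**2 - 49s + 98 from numerator and denominator to get the reduced form.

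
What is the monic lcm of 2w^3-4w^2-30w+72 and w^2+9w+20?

w^4+3w^3-25w^2-39w+180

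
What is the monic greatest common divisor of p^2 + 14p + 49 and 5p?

Repeated division with remainder:
  p^2 + 14p + 49 = ((1/5)p + 14/5)(5p) + (49)
  5p = ((5/49)p)(49) + (0)
The last nonzero remainder is the constant 49, so the polynomials are coprime and gcd = 1.

1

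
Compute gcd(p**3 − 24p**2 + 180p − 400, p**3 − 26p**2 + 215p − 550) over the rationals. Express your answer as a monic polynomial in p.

Apply the Euclidean algorithm:
  p**3 − 24p**2 + 180p − 400 = (p**3 − 26p**2 + 215p − 550) + (2p**2 − 35p + 150)
  p**3 − 26p**2 + 215p − 550 = ((1/2)p − 17/4)(2p**2 − 35p + 150) + (−(35/4)p + 175/2)
  2p**2 − 35p + 150 = (−(8/35)p + 12/7)(−(35/4)p + 175/2) + (0)
Last nonzero remainder: −(35/4)p + 175/2. Dividing through by −35/4 gives the monic gcd p − 10.

p − 10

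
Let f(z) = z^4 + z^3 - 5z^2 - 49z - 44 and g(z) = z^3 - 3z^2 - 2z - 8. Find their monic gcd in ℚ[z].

By polynomial division,
  z^4 + z^3 - 5z^2 - 49z - 44 = (z + 4)(z^3 - 3z^2 - 2z - 8) + (9z^2 - 33z - 12)
  z^3 - 3z^2 - 2z - 8 = ((1/9)z + 2/27)(9z^2 - 33z - 12) + ((16/9)z - 64/9)
  9z^2 - 33z - 12 = ((81/16)z + 27/16)((16/9)z - 64/9) + (0)
Last nonzero remainder: (16/9)z - 64/9. Dividing through by 16/9 gives the monic gcd z - 4.

z - 4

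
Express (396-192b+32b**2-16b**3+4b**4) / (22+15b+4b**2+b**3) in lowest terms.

(36-24b+4b**2)/(2+b)

Apply the Euclidean algorithm:
  4b**4-16b**3+32b**2-192b+396 = (4b-32)(b**3+4b**2+15b+22) + (100b**2+200b+1100)
  b**3+4b**2+15b+22 = ((1/100)b+1/50)(100b**2+200b+1100) + (0)
Last nonzero remainder: 100b**2+200b+1100. Dividing through by 100 gives the monic gcd b**2+2b+11.
Cancel b**2+2b+11 from numerator and denominator to get the reduced form.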